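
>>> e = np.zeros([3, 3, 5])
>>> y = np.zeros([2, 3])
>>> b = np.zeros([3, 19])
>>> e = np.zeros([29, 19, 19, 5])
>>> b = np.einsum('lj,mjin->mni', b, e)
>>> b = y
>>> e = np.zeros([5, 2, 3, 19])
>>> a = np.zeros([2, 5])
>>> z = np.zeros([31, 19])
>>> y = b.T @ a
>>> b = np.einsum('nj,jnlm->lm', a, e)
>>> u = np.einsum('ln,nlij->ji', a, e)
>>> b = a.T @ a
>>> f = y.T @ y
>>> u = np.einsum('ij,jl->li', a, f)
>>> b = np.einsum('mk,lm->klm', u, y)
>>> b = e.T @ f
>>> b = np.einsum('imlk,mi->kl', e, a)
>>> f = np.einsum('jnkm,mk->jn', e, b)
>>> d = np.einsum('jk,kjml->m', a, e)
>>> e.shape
(5, 2, 3, 19)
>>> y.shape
(3, 5)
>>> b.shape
(19, 3)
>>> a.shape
(2, 5)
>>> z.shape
(31, 19)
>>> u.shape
(5, 2)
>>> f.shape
(5, 2)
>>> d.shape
(3,)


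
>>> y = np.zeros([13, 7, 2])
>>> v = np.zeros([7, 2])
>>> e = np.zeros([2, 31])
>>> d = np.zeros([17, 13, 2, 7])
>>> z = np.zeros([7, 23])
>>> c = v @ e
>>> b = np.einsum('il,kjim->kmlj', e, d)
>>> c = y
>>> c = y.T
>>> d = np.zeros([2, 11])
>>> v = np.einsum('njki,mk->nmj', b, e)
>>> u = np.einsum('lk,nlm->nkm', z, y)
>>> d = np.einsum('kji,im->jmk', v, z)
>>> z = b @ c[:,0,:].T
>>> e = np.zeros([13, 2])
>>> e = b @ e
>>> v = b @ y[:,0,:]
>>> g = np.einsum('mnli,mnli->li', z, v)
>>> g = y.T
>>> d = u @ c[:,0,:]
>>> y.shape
(13, 7, 2)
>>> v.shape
(17, 7, 31, 2)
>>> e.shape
(17, 7, 31, 2)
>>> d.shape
(13, 23, 13)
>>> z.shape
(17, 7, 31, 2)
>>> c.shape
(2, 7, 13)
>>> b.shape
(17, 7, 31, 13)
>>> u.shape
(13, 23, 2)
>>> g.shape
(2, 7, 13)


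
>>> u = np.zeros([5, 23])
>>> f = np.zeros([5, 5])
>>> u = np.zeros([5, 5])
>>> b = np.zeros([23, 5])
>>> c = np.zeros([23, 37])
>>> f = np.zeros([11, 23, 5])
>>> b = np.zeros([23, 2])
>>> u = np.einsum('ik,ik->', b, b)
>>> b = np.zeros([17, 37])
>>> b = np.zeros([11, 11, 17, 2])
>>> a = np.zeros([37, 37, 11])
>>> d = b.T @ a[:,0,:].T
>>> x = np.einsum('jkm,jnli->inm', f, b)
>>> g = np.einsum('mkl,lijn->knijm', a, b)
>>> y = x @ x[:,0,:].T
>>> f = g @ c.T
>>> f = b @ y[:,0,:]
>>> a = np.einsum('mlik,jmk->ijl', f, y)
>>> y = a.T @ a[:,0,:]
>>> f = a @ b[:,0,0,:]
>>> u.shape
()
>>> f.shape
(17, 2, 2)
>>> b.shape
(11, 11, 17, 2)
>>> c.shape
(23, 37)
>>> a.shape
(17, 2, 11)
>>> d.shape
(2, 17, 11, 37)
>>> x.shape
(2, 11, 5)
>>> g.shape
(37, 2, 11, 17, 37)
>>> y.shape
(11, 2, 11)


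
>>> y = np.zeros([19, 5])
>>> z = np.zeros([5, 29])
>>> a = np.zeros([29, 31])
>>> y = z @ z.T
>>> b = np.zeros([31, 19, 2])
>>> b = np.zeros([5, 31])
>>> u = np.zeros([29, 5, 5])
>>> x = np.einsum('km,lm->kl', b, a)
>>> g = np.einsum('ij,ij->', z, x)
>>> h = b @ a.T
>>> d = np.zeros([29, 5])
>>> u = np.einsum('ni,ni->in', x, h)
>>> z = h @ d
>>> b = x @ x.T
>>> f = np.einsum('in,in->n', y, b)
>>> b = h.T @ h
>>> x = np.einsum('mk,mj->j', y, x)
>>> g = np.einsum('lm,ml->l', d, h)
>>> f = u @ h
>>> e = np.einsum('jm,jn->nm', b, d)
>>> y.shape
(5, 5)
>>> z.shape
(5, 5)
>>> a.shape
(29, 31)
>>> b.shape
(29, 29)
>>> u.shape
(29, 5)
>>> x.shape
(29,)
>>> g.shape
(29,)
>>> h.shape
(5, 29)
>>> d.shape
(29, 5)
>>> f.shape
(29, 29)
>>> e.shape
(5, 29)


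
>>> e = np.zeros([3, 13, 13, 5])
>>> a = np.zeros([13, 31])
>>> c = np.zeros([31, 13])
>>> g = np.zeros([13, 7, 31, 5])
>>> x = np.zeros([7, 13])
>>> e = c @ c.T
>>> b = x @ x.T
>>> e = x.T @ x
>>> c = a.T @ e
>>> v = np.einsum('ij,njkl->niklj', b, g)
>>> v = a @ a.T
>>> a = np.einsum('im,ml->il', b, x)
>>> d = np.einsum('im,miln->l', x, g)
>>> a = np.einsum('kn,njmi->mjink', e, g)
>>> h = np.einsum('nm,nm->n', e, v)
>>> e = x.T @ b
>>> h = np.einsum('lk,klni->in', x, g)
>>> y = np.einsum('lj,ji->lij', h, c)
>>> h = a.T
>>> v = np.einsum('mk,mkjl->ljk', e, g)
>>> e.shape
(13, 7)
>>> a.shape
(31, 7, 5, 13, 13)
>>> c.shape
(31, 13)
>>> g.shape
(13, 7, 31, 5)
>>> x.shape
(7, 13)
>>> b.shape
(7, 7)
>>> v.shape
(5, 31, 7)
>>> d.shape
(31,)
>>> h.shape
(13, 13, 5, 7, 31)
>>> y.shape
(5, 13, 31)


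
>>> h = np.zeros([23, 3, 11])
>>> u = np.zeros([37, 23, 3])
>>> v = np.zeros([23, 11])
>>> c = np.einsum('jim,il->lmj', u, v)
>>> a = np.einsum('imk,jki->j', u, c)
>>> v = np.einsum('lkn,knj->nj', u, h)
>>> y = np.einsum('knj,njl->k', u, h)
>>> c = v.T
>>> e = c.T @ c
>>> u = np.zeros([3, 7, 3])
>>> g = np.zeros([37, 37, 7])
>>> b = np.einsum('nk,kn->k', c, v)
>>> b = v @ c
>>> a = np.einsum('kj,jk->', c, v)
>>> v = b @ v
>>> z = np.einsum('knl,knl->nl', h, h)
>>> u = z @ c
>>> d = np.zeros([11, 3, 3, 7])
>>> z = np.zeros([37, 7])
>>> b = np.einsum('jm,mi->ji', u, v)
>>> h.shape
(23, 3, 11)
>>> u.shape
(3, 3)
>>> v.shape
(3, 11)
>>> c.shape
(11, 3)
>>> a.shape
()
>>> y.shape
(37,)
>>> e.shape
(3, 3)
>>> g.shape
(37, 37, 7)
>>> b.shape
(3, 11)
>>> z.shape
(37, 7)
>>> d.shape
(11, 3, 3, 7)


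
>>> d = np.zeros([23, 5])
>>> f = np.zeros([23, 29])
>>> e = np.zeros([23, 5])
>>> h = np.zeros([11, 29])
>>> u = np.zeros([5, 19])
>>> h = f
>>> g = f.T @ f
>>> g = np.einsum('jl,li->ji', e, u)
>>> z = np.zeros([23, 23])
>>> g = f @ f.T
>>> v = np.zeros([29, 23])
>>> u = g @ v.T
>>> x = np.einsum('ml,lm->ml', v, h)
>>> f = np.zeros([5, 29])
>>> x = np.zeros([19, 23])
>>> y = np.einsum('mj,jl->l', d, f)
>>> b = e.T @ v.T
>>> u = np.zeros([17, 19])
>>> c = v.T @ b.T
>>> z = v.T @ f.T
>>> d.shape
(23, 5)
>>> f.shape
(5, 29)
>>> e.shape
(23, 5)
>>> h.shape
(23, 29)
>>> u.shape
(17, 19)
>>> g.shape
(23, 23)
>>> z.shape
(23, 5)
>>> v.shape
(29, 23)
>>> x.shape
(19, 23)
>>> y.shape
(29,)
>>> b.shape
(5, 29)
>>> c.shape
(23, 5)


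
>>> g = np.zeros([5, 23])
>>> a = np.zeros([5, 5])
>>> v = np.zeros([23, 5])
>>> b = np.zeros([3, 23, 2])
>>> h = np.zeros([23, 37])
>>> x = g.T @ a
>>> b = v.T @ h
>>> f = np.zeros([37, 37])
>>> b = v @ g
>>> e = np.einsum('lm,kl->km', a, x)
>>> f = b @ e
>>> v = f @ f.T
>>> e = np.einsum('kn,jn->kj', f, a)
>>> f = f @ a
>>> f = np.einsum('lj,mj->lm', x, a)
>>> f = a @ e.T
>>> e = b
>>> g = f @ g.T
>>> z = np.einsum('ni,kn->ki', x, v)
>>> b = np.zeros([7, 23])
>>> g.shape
(5, 5)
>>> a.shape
(5, 5)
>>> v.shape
(23, 23)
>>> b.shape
(7, 23)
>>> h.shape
(23, 37)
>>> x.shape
(23, 5)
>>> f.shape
(5, 23)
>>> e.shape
(23, 23)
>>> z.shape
(23, 5)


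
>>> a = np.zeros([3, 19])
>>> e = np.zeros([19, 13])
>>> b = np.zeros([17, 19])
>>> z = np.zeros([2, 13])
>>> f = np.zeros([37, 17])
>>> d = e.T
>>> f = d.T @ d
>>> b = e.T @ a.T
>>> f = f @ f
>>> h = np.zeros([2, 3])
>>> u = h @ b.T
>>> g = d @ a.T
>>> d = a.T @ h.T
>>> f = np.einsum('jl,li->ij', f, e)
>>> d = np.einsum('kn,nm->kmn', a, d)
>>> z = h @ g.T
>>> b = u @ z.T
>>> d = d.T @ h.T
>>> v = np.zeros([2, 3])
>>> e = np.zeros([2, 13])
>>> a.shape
(3, 19)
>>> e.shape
(2, 13)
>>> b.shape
(2, 2)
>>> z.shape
(2, 13)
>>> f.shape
(13, 19)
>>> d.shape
(19, 2, 2)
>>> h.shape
(2, 3)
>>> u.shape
(2, 13)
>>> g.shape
(13, 3)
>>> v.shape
(2, 3)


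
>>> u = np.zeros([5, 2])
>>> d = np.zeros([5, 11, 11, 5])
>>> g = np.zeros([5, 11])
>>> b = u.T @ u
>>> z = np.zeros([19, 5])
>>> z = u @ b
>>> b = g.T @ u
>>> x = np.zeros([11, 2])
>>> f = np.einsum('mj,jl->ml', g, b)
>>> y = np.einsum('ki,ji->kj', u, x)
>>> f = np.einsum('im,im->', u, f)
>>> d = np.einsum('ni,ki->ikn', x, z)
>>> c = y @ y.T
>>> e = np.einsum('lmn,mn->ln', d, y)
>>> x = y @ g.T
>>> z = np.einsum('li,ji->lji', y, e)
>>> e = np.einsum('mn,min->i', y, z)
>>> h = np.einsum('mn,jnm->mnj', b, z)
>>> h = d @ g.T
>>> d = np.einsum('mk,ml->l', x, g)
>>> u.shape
(5, 2)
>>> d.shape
(11,)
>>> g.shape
(5, 11)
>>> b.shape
(11, 2)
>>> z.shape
(5, 2, 11)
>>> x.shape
(5, 5)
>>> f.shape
()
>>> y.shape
(5, 11)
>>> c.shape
(5, 5)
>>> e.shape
(2,)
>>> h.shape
(2, 5, 5)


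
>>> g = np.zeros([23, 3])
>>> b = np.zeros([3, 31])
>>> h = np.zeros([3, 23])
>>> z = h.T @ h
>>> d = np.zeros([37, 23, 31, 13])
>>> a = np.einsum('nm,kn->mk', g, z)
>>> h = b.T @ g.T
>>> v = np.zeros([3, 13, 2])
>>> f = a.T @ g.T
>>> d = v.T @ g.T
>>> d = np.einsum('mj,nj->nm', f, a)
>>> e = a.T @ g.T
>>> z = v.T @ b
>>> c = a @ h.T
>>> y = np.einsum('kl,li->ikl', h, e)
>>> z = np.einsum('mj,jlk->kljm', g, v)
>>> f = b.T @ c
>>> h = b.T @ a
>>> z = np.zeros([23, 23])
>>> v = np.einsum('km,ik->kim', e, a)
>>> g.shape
(23, 3)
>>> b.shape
(3, 31)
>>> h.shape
(31, 23)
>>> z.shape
(23, 23)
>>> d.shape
(3, 23)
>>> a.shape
(3, 23)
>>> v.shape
(23, 3, 23)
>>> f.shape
(31, 31)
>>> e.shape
(23, 23)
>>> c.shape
(3, 31)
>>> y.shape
(23, 31, 23)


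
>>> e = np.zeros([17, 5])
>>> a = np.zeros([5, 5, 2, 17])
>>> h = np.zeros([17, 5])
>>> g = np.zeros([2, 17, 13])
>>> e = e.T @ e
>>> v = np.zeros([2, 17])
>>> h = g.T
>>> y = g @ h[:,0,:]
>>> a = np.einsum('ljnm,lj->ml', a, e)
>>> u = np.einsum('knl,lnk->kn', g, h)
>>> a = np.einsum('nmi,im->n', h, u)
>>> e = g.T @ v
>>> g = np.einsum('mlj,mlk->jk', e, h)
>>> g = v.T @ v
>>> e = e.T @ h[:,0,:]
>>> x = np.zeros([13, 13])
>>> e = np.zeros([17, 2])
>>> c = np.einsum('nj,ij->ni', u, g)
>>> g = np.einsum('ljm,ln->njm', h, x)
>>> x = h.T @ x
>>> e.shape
(17, 2)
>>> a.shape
(13,)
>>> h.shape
(13, 17, 2)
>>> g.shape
(13, 17, 2)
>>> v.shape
(2, 17)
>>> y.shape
(2, 17, 2)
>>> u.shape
(2, 17)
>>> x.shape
(2, 17, 13)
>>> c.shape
(2, 17)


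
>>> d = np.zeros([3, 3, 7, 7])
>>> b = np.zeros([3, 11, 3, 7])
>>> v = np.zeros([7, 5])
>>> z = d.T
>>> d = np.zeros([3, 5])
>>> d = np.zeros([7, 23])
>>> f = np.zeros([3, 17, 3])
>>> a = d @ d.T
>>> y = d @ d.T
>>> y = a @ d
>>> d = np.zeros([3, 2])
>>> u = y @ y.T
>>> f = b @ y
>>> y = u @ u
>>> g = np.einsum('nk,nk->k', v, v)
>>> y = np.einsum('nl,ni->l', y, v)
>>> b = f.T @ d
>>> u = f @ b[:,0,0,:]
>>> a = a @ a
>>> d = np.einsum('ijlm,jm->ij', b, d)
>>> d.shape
(23, 3)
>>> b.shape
(23, 3, 11, 2)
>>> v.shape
(7, 5)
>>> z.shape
(7, 7, 3, 3)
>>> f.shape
(3, 11, 3, 23)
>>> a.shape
(7, 7)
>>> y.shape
(7,)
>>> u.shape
(3, 11, 3, 2)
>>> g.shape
(5,)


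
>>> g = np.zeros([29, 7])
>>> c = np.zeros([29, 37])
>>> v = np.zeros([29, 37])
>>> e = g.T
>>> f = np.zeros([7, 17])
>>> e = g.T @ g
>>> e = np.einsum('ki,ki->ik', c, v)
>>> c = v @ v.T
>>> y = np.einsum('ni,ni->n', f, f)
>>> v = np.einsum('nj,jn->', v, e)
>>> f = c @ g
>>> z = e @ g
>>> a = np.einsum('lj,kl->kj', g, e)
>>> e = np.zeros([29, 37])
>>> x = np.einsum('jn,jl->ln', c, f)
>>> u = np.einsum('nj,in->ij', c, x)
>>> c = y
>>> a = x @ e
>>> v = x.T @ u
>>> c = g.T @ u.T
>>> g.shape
(29, 7)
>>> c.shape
(7, 7)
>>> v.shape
(29, 29)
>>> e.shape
(29, 37)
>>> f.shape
(29, 7)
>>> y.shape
(7,)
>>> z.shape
(37, 7)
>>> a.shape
(7, 37)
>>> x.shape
(7, 29)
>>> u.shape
(7, 29)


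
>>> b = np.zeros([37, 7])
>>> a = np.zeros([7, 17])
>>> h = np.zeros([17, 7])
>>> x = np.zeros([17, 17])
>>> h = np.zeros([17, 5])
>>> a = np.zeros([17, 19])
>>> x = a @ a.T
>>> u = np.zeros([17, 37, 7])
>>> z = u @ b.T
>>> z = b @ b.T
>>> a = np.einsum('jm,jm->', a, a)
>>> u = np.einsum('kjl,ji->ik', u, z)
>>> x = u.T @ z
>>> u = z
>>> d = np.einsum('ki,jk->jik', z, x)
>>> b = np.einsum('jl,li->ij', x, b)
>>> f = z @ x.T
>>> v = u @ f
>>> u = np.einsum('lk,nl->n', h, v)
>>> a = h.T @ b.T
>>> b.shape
(7, 17)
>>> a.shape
(5, 7)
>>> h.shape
(17, 5)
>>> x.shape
(17, 37)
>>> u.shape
(37,)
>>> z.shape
(37, 37)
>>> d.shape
(17, 37, 37)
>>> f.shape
(37, 17)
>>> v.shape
(37, 17)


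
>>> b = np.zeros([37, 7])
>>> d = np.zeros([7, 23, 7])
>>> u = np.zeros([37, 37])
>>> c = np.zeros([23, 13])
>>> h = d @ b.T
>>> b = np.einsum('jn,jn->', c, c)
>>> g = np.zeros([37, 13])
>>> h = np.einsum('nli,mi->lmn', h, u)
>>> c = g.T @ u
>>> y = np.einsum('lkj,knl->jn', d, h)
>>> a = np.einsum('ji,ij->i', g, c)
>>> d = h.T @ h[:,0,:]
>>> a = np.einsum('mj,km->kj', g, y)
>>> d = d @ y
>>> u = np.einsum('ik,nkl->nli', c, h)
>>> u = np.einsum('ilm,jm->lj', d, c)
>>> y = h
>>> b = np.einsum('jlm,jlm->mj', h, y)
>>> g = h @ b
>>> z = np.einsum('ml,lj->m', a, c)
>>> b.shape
(7, 23)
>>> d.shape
(7, 37, 37)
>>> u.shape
(37, 13)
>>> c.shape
(13, 37)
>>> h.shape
(23, 37, 7)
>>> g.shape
(23, 37, 23)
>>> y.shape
(23, 37, 7)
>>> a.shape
(7, 13)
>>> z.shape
(7,)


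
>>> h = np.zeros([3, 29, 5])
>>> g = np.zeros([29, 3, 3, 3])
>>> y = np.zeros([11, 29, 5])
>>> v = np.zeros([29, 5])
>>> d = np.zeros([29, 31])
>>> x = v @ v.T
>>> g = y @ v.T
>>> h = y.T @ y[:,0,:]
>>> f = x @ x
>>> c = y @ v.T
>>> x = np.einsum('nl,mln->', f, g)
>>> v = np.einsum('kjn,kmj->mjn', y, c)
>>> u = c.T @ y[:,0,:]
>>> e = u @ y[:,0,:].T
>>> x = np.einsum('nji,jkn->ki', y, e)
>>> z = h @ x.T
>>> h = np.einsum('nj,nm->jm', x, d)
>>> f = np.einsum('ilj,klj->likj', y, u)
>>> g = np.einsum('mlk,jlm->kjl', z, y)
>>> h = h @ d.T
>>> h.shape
(5, 29)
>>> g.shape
(29, 11, 29)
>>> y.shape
(11, 29, 5)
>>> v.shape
(29, 29, 5)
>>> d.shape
(29, 31)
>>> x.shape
(29, 5)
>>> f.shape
(29, 11, 29, 5)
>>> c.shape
(11, 29, 29)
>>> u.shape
(29, 29, 5)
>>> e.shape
(29, 29, 11)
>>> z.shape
(5, 29, 29)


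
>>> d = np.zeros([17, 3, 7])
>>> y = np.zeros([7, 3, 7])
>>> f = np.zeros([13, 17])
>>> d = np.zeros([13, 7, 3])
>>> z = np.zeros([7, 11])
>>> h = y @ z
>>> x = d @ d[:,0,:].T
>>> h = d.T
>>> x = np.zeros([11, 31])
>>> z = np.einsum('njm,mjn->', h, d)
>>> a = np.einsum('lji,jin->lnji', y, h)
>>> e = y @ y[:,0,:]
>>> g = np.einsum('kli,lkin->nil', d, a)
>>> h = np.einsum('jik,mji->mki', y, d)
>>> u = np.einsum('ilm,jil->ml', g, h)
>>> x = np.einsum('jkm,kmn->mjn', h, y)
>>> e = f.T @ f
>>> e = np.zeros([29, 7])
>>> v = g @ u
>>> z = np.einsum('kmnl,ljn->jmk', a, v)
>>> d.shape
(13, 7, 3)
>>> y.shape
(7, 3, 7)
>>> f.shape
(13, 17)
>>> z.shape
(3, 13, 7)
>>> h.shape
(13, 7, 3)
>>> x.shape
(3, 13, 7)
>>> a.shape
(7, 13, 3, 7)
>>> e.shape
(29, 7)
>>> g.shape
(7, 3, 7)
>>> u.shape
(7, 3)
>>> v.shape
(7, 3, 3)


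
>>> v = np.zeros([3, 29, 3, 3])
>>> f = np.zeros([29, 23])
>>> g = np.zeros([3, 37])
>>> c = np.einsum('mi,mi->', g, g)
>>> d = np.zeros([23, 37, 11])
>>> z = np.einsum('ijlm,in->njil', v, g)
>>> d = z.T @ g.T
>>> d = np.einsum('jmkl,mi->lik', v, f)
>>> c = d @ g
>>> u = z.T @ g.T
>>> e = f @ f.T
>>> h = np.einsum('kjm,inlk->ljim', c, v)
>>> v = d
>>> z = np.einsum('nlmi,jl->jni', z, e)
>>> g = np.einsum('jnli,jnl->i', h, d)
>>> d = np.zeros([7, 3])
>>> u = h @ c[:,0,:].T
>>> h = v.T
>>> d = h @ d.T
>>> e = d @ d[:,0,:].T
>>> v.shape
(3, 23, 3)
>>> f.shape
(29, 23)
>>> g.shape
(37,)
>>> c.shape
(3, 23, 37)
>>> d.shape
(3, 23, 7)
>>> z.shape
(29, 37, 3)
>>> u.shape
(3, 23, 3, 3)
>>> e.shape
(3, 23, 3)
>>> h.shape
(3, 23, 3)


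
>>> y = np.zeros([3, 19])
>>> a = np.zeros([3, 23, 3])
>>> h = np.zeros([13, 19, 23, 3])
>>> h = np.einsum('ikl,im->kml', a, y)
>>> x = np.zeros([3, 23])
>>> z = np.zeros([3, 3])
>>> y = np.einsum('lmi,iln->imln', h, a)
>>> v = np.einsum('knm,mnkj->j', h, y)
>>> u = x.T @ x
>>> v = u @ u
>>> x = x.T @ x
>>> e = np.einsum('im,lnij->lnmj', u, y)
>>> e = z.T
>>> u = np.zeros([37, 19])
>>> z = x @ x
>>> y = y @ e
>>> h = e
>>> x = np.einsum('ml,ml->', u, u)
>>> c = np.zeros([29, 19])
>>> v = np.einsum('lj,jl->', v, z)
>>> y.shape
(3, 19, 23, 3)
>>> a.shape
(3, 23, 3)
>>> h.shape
(3, 3)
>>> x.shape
()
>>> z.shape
(23, 23)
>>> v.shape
()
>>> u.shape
(37, 19)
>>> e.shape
(3, 3)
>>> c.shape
(29, 19)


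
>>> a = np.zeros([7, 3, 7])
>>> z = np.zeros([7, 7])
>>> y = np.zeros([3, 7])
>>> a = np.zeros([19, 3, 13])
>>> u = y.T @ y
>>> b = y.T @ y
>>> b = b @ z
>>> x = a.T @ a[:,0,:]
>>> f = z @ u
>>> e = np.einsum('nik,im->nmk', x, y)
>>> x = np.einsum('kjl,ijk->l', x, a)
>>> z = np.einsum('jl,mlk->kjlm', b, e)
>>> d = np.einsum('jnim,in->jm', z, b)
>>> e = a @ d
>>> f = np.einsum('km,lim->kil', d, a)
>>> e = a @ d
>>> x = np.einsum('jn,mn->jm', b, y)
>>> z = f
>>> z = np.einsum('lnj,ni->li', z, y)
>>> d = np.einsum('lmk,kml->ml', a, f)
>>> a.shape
(19, 3, 13)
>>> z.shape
(13, 7)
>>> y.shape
(3, 7)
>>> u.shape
(7, 7)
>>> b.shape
(7, 7)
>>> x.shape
(7, 3)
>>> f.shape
(13, 3, 19)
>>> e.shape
(19, 3, 13)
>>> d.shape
(3, 19)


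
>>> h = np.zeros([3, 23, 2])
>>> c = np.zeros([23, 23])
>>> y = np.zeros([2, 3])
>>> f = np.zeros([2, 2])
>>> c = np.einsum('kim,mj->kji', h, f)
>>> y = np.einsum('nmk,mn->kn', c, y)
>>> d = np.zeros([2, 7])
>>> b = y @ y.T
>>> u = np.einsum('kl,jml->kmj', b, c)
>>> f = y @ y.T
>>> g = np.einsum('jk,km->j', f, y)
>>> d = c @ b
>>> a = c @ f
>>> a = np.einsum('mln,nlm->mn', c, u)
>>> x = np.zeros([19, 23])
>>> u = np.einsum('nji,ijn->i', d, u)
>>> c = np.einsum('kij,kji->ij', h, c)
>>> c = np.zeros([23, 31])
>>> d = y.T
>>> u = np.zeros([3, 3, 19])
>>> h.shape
(3, 23, 2)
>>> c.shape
(23, 31)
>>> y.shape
(23, 3)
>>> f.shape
(23, 23)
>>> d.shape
(3, 23)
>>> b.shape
(23, 23)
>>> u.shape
(3, 3, 19)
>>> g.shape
(23,)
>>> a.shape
(3, 23)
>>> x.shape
(19, 23)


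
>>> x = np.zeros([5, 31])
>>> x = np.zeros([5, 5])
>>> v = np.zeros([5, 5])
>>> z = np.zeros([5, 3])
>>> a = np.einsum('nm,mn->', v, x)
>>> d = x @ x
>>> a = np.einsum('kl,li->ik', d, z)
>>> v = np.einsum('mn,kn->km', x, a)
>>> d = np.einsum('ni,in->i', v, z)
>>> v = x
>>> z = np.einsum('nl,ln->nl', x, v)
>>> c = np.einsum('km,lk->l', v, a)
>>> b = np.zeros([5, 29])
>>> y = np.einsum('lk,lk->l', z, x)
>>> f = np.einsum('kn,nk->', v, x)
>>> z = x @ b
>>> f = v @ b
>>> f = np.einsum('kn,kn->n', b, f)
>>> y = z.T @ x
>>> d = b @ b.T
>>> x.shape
(5, 5)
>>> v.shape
(5, 5)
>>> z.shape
(5, 29)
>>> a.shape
(3, 5)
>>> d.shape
(5, 5)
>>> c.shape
(3,)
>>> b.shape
(5, 29)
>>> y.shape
(29, 5)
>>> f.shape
(29,)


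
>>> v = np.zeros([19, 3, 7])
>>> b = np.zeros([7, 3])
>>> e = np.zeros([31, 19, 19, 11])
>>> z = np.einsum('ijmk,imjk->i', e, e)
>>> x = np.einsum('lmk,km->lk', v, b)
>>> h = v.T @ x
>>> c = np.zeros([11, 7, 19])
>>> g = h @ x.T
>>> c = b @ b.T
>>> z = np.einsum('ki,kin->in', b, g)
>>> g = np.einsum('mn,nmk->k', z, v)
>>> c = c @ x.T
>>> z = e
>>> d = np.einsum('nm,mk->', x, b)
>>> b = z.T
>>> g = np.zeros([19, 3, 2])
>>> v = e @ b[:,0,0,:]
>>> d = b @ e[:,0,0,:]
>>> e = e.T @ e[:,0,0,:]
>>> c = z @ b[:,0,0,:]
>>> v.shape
(31, 19, 19, 31)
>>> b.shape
(11, 19, 19, 31)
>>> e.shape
(11, 19, 19, 11)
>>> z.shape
(31, 19, 19, 11)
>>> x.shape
(19, 7)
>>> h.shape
(7, 3, 7)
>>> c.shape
(31, 19, 19, 31)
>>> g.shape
(19, 3, 2)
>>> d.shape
(11, 19, 19, 11)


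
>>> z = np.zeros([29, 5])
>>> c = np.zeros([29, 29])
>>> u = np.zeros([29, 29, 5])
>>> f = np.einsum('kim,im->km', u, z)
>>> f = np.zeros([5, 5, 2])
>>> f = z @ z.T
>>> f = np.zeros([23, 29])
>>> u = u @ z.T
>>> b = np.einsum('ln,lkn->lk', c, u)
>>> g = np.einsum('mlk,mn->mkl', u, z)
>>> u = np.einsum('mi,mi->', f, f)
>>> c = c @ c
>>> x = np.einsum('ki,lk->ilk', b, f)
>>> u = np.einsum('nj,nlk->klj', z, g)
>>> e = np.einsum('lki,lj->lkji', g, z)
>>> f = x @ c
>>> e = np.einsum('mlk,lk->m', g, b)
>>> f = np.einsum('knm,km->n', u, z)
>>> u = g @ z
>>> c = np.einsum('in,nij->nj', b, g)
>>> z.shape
(29, 5)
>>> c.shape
(29, 29)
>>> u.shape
(29, 29, 5)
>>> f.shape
(29,)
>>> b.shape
(29, 29)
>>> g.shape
(29, 29, 29)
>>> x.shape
(29, 23, 29)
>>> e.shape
(29,)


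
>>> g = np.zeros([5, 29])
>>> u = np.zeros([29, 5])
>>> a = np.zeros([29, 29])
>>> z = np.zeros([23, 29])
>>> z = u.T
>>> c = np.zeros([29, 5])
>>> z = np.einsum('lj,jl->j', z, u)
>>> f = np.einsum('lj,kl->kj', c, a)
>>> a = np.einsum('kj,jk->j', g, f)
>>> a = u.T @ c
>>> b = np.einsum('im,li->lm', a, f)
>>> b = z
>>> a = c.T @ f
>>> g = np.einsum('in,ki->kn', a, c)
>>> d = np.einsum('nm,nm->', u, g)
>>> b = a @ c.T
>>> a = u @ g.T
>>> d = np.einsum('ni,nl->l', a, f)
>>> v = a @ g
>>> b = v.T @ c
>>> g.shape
(29, 5)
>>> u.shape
(29, 5)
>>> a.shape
(29, 29)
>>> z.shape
(29,)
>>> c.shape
(29, 5)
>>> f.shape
(29, 5)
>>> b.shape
(5, 5)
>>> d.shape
(5,)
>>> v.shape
(29, 5)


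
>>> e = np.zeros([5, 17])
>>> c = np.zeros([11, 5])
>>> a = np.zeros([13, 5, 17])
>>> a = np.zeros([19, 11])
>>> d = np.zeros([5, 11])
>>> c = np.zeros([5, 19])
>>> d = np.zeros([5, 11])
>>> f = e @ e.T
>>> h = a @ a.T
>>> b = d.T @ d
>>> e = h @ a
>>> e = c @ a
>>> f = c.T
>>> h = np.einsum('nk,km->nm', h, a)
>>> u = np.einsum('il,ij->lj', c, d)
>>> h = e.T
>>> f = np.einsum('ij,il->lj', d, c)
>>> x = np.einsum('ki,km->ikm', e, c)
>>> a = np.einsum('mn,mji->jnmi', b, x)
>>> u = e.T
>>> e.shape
(5, 11)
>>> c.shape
(5, 19)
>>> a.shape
(5, 11, 11, 19)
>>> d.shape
(5, 11)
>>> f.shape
(19, 11)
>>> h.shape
(11, 5)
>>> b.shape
(11, 11)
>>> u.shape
(11, 5)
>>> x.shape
(11, 5, 19)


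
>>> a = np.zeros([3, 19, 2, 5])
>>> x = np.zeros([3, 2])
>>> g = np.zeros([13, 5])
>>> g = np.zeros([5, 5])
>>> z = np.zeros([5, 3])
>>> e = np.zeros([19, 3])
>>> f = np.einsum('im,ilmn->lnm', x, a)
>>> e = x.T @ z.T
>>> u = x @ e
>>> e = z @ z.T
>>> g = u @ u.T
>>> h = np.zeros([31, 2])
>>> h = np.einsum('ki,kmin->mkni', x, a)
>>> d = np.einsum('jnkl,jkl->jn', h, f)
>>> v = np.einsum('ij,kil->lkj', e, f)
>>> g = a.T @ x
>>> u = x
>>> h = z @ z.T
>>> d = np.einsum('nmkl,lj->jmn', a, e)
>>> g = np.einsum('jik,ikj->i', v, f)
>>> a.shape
(3, 19, 2, 5)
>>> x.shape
(3, 2)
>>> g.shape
(19,)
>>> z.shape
(5, 3)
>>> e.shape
(5, 5)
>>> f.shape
(19, 5, 2)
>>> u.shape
(3, 2)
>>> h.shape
(5, 5)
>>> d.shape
(5, 19, 3)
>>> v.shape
(2, 19, 5)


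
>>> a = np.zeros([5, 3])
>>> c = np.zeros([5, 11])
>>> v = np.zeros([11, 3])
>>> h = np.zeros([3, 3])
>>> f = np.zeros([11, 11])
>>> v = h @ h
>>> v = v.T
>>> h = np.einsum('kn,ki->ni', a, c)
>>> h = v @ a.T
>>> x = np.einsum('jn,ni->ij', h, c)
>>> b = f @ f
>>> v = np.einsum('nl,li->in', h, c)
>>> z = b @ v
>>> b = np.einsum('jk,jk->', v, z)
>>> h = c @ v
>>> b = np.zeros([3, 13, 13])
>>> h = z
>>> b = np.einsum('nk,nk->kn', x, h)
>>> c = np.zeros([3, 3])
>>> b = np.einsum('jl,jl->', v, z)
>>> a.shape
(5, 3)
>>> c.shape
(3, 3)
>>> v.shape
(11, 3)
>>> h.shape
(11, 3)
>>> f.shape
(11, 11)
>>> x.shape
(11, 3)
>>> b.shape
()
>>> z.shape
(11, 3)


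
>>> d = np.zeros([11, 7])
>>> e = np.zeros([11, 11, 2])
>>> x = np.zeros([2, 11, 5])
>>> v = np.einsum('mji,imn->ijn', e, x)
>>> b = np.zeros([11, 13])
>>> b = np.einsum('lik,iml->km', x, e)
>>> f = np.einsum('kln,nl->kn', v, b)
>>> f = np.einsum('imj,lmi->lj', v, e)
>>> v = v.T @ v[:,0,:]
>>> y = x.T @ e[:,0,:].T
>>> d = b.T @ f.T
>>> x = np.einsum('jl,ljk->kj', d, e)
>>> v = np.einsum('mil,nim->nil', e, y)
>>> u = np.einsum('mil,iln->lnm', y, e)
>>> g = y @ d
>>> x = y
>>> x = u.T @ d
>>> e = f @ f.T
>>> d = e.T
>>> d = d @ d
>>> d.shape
(11, 11)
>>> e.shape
(11, 11)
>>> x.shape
(5, 2, 11)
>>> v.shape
(5, 11, 2)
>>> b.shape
(5, 11)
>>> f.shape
(11, 5)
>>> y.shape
(5, 11, 11)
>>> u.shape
(11, 2, 5)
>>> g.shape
(5, 11, 11)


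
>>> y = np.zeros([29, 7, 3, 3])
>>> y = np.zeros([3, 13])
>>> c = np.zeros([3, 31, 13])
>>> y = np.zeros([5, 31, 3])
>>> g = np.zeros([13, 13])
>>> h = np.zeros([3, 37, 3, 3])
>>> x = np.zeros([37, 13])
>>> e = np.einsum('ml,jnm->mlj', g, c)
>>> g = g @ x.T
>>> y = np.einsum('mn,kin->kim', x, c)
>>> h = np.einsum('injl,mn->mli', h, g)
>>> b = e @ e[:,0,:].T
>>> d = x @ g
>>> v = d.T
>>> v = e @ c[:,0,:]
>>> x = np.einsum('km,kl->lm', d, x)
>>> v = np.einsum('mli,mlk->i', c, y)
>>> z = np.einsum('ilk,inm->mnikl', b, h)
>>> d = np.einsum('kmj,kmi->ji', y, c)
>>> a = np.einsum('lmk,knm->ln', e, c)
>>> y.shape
(3, 31, 37)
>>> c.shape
(3, 31, 13)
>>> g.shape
(13, 37)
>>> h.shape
(13, 3, 3)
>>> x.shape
(13, 37)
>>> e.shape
(13, 13, 3)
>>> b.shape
(13, 13, 13)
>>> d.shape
(37, 13)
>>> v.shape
(13,)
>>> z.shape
(3, 3, 13, 13, 13)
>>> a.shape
(13, 31)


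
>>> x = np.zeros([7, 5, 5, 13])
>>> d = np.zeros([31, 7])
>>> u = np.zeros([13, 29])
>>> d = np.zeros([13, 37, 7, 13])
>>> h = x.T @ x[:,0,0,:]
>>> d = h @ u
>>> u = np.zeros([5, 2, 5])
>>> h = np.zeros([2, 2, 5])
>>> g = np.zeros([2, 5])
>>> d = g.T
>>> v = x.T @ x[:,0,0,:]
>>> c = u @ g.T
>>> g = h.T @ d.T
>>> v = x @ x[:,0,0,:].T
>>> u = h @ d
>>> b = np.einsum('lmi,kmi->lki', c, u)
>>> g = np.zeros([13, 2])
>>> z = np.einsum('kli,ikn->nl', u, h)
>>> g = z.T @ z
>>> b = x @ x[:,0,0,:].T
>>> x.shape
(7, 5, 5, 13)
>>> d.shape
(5, 2)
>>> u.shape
(2, 2, 2)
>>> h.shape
(2, 2, 5)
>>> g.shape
(2, 2)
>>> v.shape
(7, 5, 5, 7)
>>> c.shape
(5, 2, 2)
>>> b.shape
(7, 5, 5, 7)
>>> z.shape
(5, 2)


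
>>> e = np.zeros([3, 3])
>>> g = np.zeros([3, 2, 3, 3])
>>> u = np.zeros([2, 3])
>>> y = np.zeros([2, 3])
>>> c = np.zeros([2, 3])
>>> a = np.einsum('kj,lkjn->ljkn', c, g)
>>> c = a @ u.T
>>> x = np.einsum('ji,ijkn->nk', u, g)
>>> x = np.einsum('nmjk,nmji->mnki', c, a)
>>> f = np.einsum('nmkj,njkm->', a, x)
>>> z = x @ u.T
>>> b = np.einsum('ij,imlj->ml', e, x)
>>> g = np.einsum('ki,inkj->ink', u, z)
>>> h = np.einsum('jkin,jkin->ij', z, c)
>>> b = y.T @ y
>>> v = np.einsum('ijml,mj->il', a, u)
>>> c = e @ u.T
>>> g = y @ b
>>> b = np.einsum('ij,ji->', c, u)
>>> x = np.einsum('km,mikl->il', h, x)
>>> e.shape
(3, 3)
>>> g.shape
(2, 3)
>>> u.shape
(2, 3)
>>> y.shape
(2, 3)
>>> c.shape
(3, 2)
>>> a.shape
(3, 3, 2, 3)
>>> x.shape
(3, 3)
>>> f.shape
()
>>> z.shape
(3, 3, 2, 2)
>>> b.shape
()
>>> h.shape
(2, 3)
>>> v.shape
(3, 3)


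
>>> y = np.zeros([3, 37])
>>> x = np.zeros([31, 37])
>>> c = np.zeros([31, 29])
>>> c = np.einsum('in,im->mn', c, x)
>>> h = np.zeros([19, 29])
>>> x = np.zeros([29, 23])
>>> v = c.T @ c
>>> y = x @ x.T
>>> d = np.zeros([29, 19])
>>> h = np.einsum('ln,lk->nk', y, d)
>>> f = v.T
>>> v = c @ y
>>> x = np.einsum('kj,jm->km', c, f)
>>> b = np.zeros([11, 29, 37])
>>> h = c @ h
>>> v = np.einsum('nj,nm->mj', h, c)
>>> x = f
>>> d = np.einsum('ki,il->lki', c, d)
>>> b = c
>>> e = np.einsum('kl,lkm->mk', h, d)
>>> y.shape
(29, 29)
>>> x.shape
(29, 29)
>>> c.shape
(37, 29)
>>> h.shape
(37, 19)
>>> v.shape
(29, 19)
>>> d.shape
(19, 37, 29)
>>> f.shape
(29, 29)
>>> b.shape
(37, 29)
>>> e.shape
(29, 37)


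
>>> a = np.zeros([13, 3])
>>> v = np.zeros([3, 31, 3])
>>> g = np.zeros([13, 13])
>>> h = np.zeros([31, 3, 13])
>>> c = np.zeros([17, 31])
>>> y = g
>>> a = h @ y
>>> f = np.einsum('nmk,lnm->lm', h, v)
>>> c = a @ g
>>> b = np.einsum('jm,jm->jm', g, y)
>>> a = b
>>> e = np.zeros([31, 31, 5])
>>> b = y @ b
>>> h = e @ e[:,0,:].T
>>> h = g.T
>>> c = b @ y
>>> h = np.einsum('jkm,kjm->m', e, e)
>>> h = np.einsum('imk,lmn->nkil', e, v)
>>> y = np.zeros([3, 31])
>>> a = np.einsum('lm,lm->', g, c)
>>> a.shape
()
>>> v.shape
(3, 31, 3)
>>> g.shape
(13, 13)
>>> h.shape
(3, 5, 31, 3)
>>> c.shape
(13, 13)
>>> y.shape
(3, 31)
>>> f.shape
(3, 3)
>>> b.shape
(13, 13)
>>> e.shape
(31, 31, 5)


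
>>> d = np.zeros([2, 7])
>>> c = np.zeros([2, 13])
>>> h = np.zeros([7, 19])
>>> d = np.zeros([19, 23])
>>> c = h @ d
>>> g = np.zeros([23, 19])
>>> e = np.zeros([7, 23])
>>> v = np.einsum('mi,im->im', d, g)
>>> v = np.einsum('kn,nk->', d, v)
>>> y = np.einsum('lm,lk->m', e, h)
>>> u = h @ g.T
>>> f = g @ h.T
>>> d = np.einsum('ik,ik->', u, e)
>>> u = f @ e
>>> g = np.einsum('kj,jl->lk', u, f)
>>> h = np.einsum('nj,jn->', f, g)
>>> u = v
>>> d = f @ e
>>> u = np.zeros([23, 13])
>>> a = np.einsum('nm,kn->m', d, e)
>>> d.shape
(23, 23)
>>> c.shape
(7, 23)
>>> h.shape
()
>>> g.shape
(7, 23)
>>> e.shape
(7, 23)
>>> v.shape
()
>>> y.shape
(23,)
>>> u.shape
(23, 13)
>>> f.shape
(23, 7)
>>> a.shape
(23,)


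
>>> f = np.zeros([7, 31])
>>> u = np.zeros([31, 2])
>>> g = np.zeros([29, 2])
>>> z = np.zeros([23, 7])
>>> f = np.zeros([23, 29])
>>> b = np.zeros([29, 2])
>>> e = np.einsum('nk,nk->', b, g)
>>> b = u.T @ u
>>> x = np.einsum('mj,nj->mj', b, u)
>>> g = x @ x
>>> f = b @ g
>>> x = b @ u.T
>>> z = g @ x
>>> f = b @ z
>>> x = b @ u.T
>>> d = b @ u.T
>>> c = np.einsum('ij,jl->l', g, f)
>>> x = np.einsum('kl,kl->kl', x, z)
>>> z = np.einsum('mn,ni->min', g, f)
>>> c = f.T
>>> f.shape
(2, 31)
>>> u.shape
(31, 2)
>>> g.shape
(2, 2)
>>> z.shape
(2, 31, 2)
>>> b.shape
(2, 2)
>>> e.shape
()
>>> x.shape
(2, 31)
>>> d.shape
(2, 31)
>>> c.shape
(31, 2)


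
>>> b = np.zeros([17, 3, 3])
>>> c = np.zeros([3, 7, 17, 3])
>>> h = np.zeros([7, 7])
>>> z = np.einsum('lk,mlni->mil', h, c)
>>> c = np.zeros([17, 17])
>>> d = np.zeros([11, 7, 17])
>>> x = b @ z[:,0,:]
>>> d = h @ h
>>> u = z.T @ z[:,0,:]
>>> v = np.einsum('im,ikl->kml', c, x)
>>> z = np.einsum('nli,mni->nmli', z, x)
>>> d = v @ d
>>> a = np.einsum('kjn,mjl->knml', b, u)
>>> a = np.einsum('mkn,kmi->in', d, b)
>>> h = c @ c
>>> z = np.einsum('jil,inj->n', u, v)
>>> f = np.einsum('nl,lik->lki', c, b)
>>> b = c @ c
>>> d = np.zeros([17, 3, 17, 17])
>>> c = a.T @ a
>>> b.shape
(17, 17)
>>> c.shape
(7, 7)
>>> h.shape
(17, 17)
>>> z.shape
(17,)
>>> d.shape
(17, 3, 17, 17)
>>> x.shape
(17, 3, 7)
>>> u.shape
(7, 3, 7)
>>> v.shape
(3, 17, 7)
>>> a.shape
(3, 7)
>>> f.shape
(17, 3, 3)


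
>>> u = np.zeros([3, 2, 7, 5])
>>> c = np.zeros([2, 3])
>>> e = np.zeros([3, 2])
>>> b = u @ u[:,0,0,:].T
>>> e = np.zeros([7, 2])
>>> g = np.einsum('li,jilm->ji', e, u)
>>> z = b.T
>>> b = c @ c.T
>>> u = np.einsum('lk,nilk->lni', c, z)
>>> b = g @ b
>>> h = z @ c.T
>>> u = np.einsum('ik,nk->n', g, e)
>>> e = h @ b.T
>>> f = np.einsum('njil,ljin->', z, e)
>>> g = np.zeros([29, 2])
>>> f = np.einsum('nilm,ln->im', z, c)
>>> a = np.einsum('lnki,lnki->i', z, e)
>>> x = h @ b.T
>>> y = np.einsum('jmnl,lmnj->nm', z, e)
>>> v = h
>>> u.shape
(7,)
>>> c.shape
(2, 3)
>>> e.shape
(3, 7, 2, 3)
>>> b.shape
(3, 2)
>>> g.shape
(29, 2)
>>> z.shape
(3, 7, 2, 3)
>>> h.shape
(3, 7, 2, 2)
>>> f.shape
(7, 3)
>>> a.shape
(3,)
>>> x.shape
(3, 7, 2, 3)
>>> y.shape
(2, 7)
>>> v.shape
(3, 7, 2, 2)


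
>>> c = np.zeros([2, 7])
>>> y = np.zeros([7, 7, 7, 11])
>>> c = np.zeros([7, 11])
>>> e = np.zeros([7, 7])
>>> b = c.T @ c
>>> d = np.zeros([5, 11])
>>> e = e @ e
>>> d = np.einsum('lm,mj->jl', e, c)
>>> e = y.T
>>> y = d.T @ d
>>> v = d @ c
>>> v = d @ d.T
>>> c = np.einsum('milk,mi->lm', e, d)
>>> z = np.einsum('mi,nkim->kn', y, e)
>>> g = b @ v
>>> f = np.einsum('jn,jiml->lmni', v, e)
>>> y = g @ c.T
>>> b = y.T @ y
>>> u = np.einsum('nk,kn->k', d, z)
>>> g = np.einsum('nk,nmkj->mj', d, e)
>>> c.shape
(7, 11)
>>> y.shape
(11, 7)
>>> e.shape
(11, 7, 7, 7)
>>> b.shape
(7, 7)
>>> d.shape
(11, 7)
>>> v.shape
(11, 11)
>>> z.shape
(7, 11)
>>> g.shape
(7, 7)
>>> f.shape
(7, 7, 11, 7)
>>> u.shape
(7,)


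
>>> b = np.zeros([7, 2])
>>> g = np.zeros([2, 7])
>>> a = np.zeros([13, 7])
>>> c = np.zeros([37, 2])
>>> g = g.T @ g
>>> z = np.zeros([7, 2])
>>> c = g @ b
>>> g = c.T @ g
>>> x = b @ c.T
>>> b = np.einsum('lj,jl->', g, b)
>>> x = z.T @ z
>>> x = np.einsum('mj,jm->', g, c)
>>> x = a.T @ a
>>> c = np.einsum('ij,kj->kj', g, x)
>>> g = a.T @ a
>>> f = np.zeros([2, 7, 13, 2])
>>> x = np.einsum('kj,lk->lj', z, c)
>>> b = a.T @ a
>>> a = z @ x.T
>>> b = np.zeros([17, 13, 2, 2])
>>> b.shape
(17, 13, 2, 2)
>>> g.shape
(7, 7)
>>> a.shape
(7, 7)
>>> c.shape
(7, 7)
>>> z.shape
(7, 2)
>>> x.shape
(7, 2)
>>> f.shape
(2, 7, 13, 2)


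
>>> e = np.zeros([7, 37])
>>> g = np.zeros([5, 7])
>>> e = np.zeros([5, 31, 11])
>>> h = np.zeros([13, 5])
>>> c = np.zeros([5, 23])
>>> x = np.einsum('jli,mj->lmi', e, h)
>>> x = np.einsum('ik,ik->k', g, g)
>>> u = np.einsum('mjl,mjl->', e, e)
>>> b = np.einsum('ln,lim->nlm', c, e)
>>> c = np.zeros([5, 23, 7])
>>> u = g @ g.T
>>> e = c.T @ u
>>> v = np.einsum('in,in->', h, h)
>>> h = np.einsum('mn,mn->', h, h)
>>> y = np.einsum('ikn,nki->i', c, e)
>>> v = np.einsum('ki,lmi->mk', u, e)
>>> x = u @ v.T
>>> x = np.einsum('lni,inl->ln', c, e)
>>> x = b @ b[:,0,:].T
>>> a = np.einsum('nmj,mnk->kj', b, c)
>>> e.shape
(7, 23, 5)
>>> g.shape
(5, 7)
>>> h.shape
()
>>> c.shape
(5, 23, 7)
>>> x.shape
(23, 5, 23)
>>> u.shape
(5, 5)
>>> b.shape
(23, 5, 11)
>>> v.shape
(23, 5)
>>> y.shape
(5,)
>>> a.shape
(7, 11)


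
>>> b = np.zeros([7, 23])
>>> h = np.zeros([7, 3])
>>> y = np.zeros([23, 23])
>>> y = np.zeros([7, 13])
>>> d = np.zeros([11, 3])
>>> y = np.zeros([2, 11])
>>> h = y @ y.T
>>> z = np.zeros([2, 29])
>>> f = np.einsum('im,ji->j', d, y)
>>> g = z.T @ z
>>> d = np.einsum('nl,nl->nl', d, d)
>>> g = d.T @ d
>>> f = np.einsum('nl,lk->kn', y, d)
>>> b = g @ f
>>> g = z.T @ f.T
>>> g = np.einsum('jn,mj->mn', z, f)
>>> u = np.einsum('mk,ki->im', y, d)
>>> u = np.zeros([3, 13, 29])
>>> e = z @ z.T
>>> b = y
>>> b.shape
(2, 11)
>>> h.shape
(2, 2)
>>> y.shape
(2, 11)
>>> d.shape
(11, 3)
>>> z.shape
(2, 29)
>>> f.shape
(3, 2)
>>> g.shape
(3, 29)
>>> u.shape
(3, 13, 29)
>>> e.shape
(2, 2)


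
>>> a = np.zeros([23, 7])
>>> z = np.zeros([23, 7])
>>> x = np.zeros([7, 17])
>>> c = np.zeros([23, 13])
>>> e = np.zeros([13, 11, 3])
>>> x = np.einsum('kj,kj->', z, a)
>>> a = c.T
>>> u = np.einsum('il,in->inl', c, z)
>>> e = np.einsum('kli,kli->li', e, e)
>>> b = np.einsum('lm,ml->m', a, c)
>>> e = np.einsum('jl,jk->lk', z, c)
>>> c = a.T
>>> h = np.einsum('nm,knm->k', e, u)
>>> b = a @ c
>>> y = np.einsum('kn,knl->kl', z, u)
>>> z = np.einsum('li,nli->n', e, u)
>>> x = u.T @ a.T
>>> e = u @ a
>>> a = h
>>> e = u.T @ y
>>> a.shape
(23,)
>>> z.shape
(23,)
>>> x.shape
(13, 7, 13)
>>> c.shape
(23, 13)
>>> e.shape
(13, 7, 13)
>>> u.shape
(23, 7, 13)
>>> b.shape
(13, 13)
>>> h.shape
(23,)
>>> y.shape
(23, 13)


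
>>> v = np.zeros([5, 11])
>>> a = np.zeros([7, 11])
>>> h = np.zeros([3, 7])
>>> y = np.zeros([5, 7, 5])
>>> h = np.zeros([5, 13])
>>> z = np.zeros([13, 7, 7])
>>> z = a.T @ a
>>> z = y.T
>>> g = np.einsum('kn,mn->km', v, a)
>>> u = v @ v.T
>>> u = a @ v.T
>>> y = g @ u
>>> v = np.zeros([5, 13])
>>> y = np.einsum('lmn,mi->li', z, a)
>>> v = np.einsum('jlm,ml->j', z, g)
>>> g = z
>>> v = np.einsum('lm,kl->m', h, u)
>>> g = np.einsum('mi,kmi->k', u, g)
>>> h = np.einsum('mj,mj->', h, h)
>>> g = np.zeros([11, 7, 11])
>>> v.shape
(13,)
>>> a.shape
(7, 11)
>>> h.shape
()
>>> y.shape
(5, 11)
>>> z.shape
(5, 7, 5)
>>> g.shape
(11, 7, 11)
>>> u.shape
(7, 5)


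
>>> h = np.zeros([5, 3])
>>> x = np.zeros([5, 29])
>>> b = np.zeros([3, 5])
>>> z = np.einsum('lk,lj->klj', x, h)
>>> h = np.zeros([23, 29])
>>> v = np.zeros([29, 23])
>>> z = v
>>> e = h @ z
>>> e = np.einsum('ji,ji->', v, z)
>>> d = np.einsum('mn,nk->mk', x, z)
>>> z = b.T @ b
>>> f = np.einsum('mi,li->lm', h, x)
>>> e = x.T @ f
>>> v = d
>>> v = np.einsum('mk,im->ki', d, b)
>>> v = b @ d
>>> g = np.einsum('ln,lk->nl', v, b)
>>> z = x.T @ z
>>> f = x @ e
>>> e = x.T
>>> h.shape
(23, 29)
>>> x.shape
(5, 29)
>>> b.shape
(3, 5)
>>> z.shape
(29, 5)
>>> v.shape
(3, 23)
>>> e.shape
(29, 5)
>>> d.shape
(5, 23)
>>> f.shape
(5, 23)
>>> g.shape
(23, 3)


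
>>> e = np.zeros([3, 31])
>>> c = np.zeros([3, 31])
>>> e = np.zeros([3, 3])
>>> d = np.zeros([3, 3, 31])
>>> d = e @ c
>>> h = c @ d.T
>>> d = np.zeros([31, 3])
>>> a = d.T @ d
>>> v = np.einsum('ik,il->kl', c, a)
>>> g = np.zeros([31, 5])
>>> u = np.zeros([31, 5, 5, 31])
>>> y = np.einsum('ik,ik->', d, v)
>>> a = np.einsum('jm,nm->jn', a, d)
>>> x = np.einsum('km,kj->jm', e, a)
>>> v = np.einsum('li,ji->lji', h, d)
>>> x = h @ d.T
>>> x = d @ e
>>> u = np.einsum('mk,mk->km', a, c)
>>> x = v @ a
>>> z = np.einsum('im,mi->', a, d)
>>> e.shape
(3, 3)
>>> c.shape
(3, 31)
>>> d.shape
(31, 3)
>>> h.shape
(3, 3)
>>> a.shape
(3, 31)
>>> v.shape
(3, 31, 3)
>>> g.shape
(31, 5)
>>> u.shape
(31, 3)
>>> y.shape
()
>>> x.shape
(3, 31, 31)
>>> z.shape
()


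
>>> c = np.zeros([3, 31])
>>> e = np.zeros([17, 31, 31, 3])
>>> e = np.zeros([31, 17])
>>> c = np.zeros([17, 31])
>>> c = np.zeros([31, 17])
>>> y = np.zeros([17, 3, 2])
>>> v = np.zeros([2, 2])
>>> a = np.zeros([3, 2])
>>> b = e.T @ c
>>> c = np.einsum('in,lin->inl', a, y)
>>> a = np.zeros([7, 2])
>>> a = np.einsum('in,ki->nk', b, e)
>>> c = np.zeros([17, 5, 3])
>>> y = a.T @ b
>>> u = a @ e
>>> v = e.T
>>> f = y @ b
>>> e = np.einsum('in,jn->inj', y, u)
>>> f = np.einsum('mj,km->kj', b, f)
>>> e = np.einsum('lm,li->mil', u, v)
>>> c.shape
(17, 5, 3)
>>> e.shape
(17, 31, 17)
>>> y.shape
(31, 17)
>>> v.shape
(17, 31)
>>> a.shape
(17, 31)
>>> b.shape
(17, 17)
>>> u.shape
(17, 17)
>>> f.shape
(31, 17)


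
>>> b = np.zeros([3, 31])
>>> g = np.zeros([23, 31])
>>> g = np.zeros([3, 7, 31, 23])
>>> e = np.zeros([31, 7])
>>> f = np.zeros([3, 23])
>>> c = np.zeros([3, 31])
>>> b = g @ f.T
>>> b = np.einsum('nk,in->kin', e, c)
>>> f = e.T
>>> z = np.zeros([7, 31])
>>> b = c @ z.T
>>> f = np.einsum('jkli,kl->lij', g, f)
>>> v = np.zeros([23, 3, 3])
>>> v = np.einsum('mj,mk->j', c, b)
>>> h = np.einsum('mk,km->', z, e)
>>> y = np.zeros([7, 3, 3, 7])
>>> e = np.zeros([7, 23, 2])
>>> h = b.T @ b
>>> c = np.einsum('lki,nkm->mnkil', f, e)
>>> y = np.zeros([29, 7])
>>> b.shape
(3, 7)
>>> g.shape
(3, 7, 31, 23)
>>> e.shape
(7, 23, 2)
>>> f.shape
(31, 23, 3)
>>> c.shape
(2, 7, 23, 3, 31)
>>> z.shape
(7, 31)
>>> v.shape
(31,)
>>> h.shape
(7, 7)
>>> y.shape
(29, 7)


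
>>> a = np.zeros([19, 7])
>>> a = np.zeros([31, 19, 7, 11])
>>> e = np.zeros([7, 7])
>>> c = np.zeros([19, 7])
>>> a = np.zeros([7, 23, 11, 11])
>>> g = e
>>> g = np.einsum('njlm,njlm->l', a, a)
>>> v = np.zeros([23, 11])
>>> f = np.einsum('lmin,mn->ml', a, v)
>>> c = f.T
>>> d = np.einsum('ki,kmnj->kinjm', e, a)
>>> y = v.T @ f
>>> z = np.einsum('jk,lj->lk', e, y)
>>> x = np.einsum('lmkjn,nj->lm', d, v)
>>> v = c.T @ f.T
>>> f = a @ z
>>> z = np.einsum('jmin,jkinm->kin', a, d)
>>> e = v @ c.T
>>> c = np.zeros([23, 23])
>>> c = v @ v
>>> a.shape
(7, 23, 11, 11)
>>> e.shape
(23, 7)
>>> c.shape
(23, 23)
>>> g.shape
(11,)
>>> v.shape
(23, 23)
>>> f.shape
(7, 23, 11, 7)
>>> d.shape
(7, 7, 11, 11, 23)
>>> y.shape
(11, 7)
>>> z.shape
(7, 11, 11)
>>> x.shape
(7, 7)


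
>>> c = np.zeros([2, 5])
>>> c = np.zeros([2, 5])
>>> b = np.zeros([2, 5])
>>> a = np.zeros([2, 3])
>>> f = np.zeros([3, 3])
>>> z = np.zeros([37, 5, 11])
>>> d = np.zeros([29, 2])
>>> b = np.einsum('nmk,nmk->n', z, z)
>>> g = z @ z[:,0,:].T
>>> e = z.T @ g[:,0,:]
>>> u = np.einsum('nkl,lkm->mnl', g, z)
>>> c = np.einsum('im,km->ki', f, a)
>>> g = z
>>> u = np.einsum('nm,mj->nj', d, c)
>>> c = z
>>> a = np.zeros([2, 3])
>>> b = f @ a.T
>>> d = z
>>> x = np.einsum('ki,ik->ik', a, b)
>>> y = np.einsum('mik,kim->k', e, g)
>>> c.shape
(37, 5, 11)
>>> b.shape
(3, 2)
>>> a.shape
(2, 3)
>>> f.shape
(3, 3)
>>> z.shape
(37, 5, 11)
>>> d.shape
(37, 5, 11)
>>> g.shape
(37, 5, 11)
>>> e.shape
(11, 5, 37)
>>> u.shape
(29, 3)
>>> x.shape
(3, 2)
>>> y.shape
(37,)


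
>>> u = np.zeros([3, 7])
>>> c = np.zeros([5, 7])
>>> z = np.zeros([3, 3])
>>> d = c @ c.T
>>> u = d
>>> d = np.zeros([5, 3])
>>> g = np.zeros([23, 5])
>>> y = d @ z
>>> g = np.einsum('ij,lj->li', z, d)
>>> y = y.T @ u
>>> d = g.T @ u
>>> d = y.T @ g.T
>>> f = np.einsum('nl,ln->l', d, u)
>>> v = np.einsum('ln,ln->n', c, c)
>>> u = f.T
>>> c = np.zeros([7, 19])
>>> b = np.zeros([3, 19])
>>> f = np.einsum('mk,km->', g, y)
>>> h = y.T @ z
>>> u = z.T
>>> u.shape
(3, 3)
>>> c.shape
(7, 19)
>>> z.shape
(3, 3)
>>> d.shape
(5, 5)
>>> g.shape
(5, 3)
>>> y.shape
(3, 5)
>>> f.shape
()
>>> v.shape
(7,)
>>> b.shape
(3, 19)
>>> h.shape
(5, 3)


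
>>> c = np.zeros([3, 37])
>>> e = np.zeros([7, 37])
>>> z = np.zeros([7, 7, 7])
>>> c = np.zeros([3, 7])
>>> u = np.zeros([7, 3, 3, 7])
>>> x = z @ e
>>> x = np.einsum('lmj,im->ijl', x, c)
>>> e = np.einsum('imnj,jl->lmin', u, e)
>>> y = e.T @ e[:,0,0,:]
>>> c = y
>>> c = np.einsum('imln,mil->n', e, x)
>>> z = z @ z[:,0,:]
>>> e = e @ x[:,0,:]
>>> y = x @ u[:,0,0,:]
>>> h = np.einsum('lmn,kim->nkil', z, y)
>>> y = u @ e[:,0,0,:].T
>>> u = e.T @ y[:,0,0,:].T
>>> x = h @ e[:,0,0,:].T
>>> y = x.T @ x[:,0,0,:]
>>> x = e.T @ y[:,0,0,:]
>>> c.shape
(3,)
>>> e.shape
(37, 3, 7, 7)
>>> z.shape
(7, 7, 7)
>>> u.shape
(7, 7, 3, 7)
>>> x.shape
(7, 7, 3, 37)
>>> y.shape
(37, 37, 3, 37)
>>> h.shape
(7, 3, 37, 7)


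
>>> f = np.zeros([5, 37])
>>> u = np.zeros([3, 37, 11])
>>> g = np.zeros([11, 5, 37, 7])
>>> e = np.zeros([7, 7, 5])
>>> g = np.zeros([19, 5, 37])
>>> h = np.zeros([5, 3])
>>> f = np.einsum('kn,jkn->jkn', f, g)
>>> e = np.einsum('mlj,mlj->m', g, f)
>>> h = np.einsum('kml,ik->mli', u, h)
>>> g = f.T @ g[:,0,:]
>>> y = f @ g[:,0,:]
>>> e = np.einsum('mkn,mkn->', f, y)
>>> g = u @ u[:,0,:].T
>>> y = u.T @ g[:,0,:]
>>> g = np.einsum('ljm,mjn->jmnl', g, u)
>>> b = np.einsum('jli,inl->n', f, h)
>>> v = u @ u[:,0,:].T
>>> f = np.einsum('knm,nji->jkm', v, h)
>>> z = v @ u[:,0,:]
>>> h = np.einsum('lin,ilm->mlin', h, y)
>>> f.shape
(11, 3, 3)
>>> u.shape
(3, 37, 11)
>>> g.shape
(37, 3, 11, 3)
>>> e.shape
()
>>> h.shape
(3, 37, 11, 5)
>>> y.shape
(11, 37, 3)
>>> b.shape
(11,)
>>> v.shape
(3, 37, 3)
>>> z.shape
(3, 37, 11)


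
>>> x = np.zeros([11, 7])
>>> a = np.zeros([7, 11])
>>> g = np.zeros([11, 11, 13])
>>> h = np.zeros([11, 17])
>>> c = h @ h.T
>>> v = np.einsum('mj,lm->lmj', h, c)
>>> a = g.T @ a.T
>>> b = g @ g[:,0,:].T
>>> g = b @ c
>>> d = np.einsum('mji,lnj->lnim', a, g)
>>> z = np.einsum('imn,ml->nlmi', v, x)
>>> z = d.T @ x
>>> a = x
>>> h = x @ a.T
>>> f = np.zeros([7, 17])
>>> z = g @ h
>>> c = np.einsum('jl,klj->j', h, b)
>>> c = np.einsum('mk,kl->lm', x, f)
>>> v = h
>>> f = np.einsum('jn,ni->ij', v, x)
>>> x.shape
(11, 7)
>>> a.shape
(11, 7)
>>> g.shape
(11, 11, 11)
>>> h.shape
(11, 11)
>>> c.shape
(17, 11)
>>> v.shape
(11, 11)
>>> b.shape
(11, 11, 11)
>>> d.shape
(11, 11, 7, 13)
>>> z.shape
(11, 11, 11)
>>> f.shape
(7, 11)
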